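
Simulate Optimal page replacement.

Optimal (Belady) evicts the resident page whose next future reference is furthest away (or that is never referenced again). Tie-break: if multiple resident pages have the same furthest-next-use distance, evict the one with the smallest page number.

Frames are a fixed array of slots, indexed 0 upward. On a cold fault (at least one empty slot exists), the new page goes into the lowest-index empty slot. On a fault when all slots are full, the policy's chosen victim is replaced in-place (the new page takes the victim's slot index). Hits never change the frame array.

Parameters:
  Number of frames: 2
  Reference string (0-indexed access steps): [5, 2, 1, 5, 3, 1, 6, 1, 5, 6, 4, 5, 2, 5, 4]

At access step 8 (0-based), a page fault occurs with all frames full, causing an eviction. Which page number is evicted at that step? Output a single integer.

Step 0: ref 5 -> FAULT, frames=[5,-]
Step 1: ref 2 -> FAULT, frames=[5,2]
Step 2: ref 1 -> FAULT, evict 2, frames=[5,1]
Step 3: ref 5 -> HIT, frames=[5,1]
Step 4: ref 3 -> FAULT, evict 5, frames=[3,1]
Step 5: ref 1 -> HIT, frames=[3,1]
Step 6: ref 6 -> FAULT, evict 3, frames=[6,1]
Step 7: ref 1 -> HIT, frames=[6,1]
Step 8: ref 5 -> FAULT, evict 1, frames=[6,5]
At step 8: evicted page 1

Answer: 1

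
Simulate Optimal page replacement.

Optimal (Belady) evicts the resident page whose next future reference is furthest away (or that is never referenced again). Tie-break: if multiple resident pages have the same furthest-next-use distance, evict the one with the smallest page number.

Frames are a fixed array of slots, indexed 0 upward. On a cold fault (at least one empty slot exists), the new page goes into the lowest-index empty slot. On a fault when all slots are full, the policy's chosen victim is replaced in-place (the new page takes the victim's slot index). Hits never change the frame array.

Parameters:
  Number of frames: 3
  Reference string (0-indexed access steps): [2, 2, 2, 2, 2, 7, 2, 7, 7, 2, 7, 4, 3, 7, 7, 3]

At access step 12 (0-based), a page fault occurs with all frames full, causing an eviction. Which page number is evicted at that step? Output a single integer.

Step 0: ref 2 -> FAULT, frames=[2,-,-]
Step 1: ref 2 -> HIT, frames=[2,-,-]
Step 2: ref 2 -> HIT, frames=[2,-,-]
Step 3: ref 2 -> HIT, frames=[2,-,-]
Step 4: ref 2 -> HIT, frames=[2,-,-]
Step 5: ref 7 -> FAULT, frames=[2,7,-]
Step 6: ref 2 -> HIT, frames=[2,7,-]
Step 7: ref 7 -> HIT, frames=[2,7,-]
Step 8: ref 7 -> HIT, frames=[2,7,-]
Step 9: ref 2 -> HIT, frames=[2,7,-]
Step 10: ref 7 -> HIT, frames=[2,7,-]
Step 11: ref 4 -> FAULT, frames=[2,7,4]
Step 12: ref 3 -> FAULT, evict 2, frames=[3,7,4]
At step 12: evicted page 2

Answer: 2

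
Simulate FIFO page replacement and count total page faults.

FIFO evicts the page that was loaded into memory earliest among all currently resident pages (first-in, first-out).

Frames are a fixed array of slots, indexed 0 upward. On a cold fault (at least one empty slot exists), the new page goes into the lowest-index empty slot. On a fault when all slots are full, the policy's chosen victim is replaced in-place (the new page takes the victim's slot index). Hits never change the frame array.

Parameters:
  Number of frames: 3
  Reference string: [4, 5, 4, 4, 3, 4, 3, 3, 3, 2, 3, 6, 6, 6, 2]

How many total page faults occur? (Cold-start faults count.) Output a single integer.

Answer: 5

Derivation:
Step 0: ref 4 → FAULT, frames=[4,-,-]
Step 1: ref 5 → FAULT, frames=[4,5,-]
Step 2: ref 4 → HIT, frames=[4,5,-]
Step 3: ref 4 → HIT, frames=[4,5,-]
Step 4: ref 3 → FAULT, frames=[4,5,3]
Step 5: ref 4 → HIT, frames=[4,5,3]
Step 6: ref 3 → HIT, frames=[4,5,3]
Step 7: ref 3 → HIT, frames=[4,5,3]
Step 8: ref 3 → HIT, frames=[4,5,3]
Step 9: ref 2 → FAULT (evict 4), frames=[2,5,3]
Step 10: ref 3 → HIT, frames=[2,5,3]
Step 11: ref 6 → FAULT (evict 5), frames=[2,6,3]
Step 12: ref 6 → HIT, frames=[2,6,3]
Step 13: ref 6 → HIT, frames=[2,6,3]
Step 14: ref 2 → HIT, frames=[2,6,3]
Total faults: 5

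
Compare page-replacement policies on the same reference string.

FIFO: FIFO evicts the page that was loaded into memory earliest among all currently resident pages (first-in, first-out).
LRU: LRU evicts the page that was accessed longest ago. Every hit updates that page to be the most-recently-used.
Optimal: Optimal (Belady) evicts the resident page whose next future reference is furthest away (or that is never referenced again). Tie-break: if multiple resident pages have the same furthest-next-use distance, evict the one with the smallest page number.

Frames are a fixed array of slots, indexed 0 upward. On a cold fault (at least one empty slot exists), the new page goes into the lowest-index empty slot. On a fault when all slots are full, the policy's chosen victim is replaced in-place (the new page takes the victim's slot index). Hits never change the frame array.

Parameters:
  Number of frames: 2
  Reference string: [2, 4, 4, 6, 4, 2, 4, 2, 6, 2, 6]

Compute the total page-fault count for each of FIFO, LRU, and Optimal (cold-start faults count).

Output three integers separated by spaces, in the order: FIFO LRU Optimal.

--- FIFO ---
  step 0: ref 2 -> FAULT, frames=[2,-] (faults so far: 1)
  step 1: ref 4 -> FAULT, frames=[2,4] (faults so far: 2)
  step 2: ref 4 -> HIT, frames=[2,4] (faults so far: 2)
  step 3: ref 6 -> FAULT, evict 2, frames=[6,4] (faults so far: 3)
  step 4: ref 4 -> HIT, frames=[6,4] (faults so far: 3)
  step 5: ref 2 -> FAULT, evict 4, frames=[6,2] (faults so far: 4)
  step 6: ref 4 -> FAULT, evict 6, frames=[4,2] (faults so far: 5)
  step 7: ref 2 -> HIT, frames=[4,2] (faults so far: 5)
  step 8: ref 6 -> FAULT, evict 2, frames=[4,6] (faults so far: 6)
  step 9: ref 2 -> FAULT, evict 4, frames=[2,6] (faults so far: 7)
  step 10: ref 6 -> HIT, frames=[2,6] (faults so far: 7)
  FIFO total faults: 7
--- LRU ---
  step 0: ref 2 -> FAULT, frames=[2,-] (faults so far: 1)
  step 1: ref 4 -> FAULT, frames=[2,4] (faults so far: 2)
  step 2: ref 4 -> HIT, frames=[2,4] (faults so far: 2)
  step 3: ref 6 -> FAULT, evict 2, frames=[6,4] (faults so far: 3)
  step 4: ref 4 -> HIT, frames=[6,4] (faults so far: 3)
  step 5: ref 2 -> FAULT, evict 6, frames=[2,4] (faults so far: 4)
  step 6: ref 4 -> HIT, frames=[2,4] (faults so far: 4)
  step 7: ref 2 -> HIT, frames=[2,4] (faults so far: 4)
  step 8: ref 6 -> FAULT, evict 4, frames=[2,6] (faults so far: 5)
  step 9: ref 2 -> HIT, frames=[2,6] (faults so far: 5)
  step 10: ref 6 -> HIT, frames=[2,6] (faults so far: 5)
  LRU total faults: 5
--- Optimal ---
  step 0: ref 2 -> FAULT, frames=[2,-] (faults so far: 1)
  step 1: ref 4 -> FAULT, frames=[2,4] (faults so far: 2)
  step 2: ref 4 -> HIT, frames=[2,4] (faults so far: 2)
  step 3: ref 6 -> FAULT, evict 2, frames=[6,4] (faults so far: 3)
  step 4: ref 4 -> HIT, frames=[6,4] (faults so far: 3)
  step 5: ref 2 -> FAULT, evict 6, frames=[2,4] (faults so far: 4)
  step 6: ref 4 -> HIT, frames=[2,4] (faults so far: 4)
  step 7: ref 2 -> HIT, frames=[2,4] (faults so far: 4)
  step 8: ref 6 -> FAULT, evict 4, frames=[2,6] (faults so far: 5)
  step 9: ref 2 -> HIT, frames=[2,6] (faults so far: 5)
  step 10: ref 6 -> HIT, frames=[2,6] (faults so far: 5)
  Optimal total faults: 5

Answer: 7 5 5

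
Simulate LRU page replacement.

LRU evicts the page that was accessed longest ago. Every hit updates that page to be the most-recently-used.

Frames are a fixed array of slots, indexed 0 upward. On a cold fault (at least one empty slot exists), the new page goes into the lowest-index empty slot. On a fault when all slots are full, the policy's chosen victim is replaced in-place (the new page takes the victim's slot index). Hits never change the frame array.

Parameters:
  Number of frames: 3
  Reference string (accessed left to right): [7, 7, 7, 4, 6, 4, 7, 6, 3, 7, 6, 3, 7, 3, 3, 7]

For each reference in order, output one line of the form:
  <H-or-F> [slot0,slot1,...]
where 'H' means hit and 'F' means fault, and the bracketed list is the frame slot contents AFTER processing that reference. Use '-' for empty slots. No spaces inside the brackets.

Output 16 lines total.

F [7,-,-]
H [7,-,-]
H [7,-,-]
F [7,4,-]
F [7,4,6]
H [7,4,6]
H [7,4,6]
H [7,4,6]
F [7,3,6]
H [7,3,6]
H [7,3,6]
H [7,3,6]
H [7,3,6]
H [7,3,6]
H [7,3,6]
H [7,3,6]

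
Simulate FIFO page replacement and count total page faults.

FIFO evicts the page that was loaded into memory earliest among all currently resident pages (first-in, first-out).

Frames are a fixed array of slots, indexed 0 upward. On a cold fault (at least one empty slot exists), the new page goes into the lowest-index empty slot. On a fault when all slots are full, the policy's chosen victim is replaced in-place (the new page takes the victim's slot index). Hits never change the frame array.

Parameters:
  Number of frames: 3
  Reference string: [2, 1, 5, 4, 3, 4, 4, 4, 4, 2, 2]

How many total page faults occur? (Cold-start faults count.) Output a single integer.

Step 0: ref 2 → FAULT, frames=[2,-,-]
Step 1: ref 1 → FAULT, frames=[2,1,-]
Step 2: ref 5 → FAULT, frames=[2,1,5]
Step 3: ref 4 → FAULT (evict 2), frames=[4,1,5]
Step 4: ref 3 → FAULT (evict 1), frames=[4,3,5]
Step 5: ref 4 → HIT, frames=[4,3,5]
Step 6: ref 4 → HIT, frames=[4,3,5]
Step 7: ref 4 → HIT, frames=[4,3,5]
Step 8: ref 4 → HIT, frames=[4,3,5]
Step 9: ref 2 → FAULT (evict 5), frames=[4,3,2]
Step 10: ref 2 → HIT, frames=[4,3,2]
Total faults: 6

Answer: 6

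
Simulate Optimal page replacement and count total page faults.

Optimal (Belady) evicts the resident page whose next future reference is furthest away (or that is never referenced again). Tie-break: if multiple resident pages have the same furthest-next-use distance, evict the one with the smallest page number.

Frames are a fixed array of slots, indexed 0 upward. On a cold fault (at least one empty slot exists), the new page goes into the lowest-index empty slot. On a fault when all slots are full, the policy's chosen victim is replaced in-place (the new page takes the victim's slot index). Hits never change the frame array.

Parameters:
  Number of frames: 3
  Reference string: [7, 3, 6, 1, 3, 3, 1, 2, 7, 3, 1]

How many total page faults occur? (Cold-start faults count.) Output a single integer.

Step 0: ref 7 → FAULT, frames=[7,-,-]
Step 1: ref 3 → FAULT, frames=[7,3,-]
Step 2: ref 6 → FAULT, frames=[7,3,6]
Step 3: ref 1 → FAULT (evict 6), frames=[7,3,1]
Step 4: ref 3 → HIT, frames=[7,3,1]
Step 5: ref 3 → HIT, frames=[7,3,1]
Step 6: ref 1 → HIT, frames=[7,3,1]
Step 7: ref 2 → FAULT (evict 1), frames=[7,3,2]
Step 8: ref 7 → HIT, frames=[7,3,2]
Step 9: ref 3 → HIT, frames=[7,3,2]
Step 10: ref 1 → FAULT (evict 2), frames=[7,3,1]
Total faults: 6

Answer: 6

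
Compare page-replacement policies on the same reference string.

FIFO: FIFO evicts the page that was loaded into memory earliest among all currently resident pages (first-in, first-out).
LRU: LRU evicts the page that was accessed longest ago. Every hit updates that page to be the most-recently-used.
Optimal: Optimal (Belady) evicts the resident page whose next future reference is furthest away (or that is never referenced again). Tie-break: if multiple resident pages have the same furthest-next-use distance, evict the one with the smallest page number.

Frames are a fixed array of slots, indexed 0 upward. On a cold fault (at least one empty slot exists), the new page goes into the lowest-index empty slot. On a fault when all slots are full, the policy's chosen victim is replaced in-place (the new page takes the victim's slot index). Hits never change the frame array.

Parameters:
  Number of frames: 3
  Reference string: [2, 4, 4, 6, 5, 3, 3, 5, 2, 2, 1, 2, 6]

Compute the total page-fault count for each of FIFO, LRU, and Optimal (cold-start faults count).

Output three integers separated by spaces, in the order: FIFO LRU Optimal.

Answer: 8 8 7

Derivation:
--- FIFO ---
  step 0: ref 2 -> FAULT, frames=[2,-,-] (faults so far: 1)
  step 1: ref 4 -> FAULT, frames=[2,4,-] (faults so far: 2)
  step 2: ref 4 -> HIT, frames=[2,4,-] (faults so far: 2)
  step 3: ref 6 -> FAULT, frames=[2,4,6] (faults so far: 3)
  step 4: ref 5 -> FAULT, evict 2, frames=[5,4,6] (faults so far: 4)
  step 5: ref 3 -> FAULT, evict 4, frames=[5,3,6] (faults so far: 5)
  step 6: ref 3 -> HIT, frames=[5,3,6] (faults so far: 5)
  step 7: ref 5 -> HIT, frames=[5,3,6] (faults so far: 5)
  step 8: ref 2 -> FAULT, evict 6, frames=[5,3,2] (faults so far: 6)
  step 9: ref 2 -> HIT, frames=[5,3,2] (faults so far: 6)
  step 10: ref 1 -> FAULT, evict 5, frames=[1,3,2] (faults so far: 7)
  step 11: ref 2 -> HIT, frames=[1,3,2] (faults so far: 7)
  step 12: ref 6 -> FAULT, evict 3, frames=[1,6,2] (faults so far: 8)
  FIFO total faults: 8
--- LRU ---
  step 0: ref 2 -> FAULT, frames=[2,-,-] (faults so far: 1)
  step 1: ref 4 -> FAULT, frames=[2,4,-] (faults so far: 2)
  step 2: ref 4 -> HIT, frames=[2,4,-] (faults so far: 2)
  step 3: ref 6 -> FAULT, frames=[2,4,6] (faults so far: 3)
  step 4: ref 5 -> FAULT, evict 2, frames=[5,4,6] (faults so far: 4)
  step 5: ref 3 -> FAULT, evict 4, frames=[5,3,6] (faults so far: 5)
  step 6: ref 3 -> HIT, frames=[5,3,6] (faults so far: 5)
  step 7: ref 5 -> HIT, frames=[5,3,6] (faults so far: 5)
  step 8: ref 2 -> FAULT, evict 6, frames=[5,3,2] (faults so far: 6)
  step 9: ref 2 -> HIT, frames=[5,3,2] (faults so far: 6)
  step 10: ref 1 -> FAULT, evict 3, frames=[5,1,2] (faults so far: 7)
  step 11: ref 2 -> HIT, frames=[5,1,2] (faults so far: 7)
  step 12: ref 6 -> FAULT, evict 5, frames=[6,1,2] (faults so far: 8)
  LRU total faults: 8
--- Optimal ---
  step 0: ref 2 -> FAULT, frames=[2,-,-] (faults so far: 1)
  step 1: ref 4 -> FAULT, frames=[2,4,-] (faults so far: 2)
  step 2: ref 4 -> HIT, frames=[2,4,-] (faults so far: 2)
  step 3: ref 6 -> FAULT, frames=[2,4,6] (faults so far: 3)
  step 4: ref 5 -> FAULT, evict 4, frames=[2,5,6] (faults so far: 4)
  step 5: ref 3 -> FAULT, evict 6, frames=[2,5,3] (faults so far: 5)
  step 6: ref 3 -> HIT, frames=[2,5,3] (faults so far: 5)
  step 7: ref 5 -> HIT, frames=[2,5,3] (faults so far: 5)
  step 8: ref 2 -> HIT, frames=[2,5,3] (faults so far: 5)
  step 9: ref 2 -> HIT, frames=[2,5,3] (faults so far: 5)
  step 10: ref 1 -> FAULT, evict 3, frames=[2,5,1] (faults so far: 6)
  step 11: ref 2 -> HIT, frames=[2,5,1] (faults so far: 6)
  step 12: ref 6 -> FAULT, evict 1, frames=[2,5,6] (faults so far: 7)
  Optimal total faults: 7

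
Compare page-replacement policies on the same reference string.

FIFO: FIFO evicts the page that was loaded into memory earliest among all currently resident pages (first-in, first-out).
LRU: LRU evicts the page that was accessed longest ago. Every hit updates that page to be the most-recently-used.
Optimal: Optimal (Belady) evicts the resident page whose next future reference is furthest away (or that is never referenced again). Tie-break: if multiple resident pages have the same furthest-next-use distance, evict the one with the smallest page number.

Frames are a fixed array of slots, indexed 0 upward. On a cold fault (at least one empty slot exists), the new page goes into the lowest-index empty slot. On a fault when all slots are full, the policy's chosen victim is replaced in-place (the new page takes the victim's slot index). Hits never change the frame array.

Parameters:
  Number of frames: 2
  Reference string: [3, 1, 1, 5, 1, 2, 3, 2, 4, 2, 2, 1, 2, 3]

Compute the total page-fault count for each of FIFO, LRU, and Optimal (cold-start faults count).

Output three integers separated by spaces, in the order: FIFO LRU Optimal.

--- FIFO ---
  step 0: ref 3 -> FAULT, frames=[3,-] (faults so far: 1)
  step 1: ref 1 -> FAULT, frames=[3,1] (faults so far: 2)
  step 2: ref 1 -> HIT, frames=[3,1] (faults so far: 2)
  step 3: ref 5 -> FAULT, evict 3, frames=[5,1] (faults so far: 3)
  step 4: ref 1 -> HIT, frames=[5,1] (faults so far: 3)
  step 5: ref 2 -> FAULT, evict 1, frames=[5,2] (faults so far: 4)
  step 6: ref 3 -> FAULT, evict 5, frames=[3,2] (faults so far: 5)
  step 7: ref 2 -> HIT, frames=[3,2] (faults so far: 5)
  step 8: ref 4 -> FAULT, evict 2, frames=[3,4] (faults so far: 6)
  step 9: ref 2 -> FAULT, evict 3, frames=[2,4] (faults so far: 7)
  step 10: ref 2 -> HIT, frames=[2,4] (faults so far: 7)
  step 11: ref 1 -> FAULT, evict 4, frames=[2,1] (faults so far: 8)
  step 12: ref 2 -> HIT, frames=[2,1] (faults so far: 8)
  step 13: ref 3 -> FAULT, evict 2, frames=[3,1] (faults so far: 9)
  FIFO total faults: 9
--- LRU ---
  step 0: ref 3 -> FAULT, frames=[3,-] (faults so far: 1)
  step 1: ref 1 -> FAULT, frames=[3,1] (faults so far: 2)
  step 2: ref 1 -> HIT, frames=[3,1] (faults so far: 2)
  step 3: ref 5 -> FAULT, evict 3, frames=[5,1] (faults so far: 3)
  step 4: ref 1 -> HIT, frames=[5,1] (faults so far: 3)
  step 5: ref 2 -> FAULT, evict 5, frames=[2,1] (faults so far: 4)
  step 6: ref 3 -> FAULT, evict 1, frames=[2,3] (faults so far: 5)
  step 7: ref 2 -> HIT, frames=[2,3] (faults so far: 5)
  step 8: ref 4 -> FAULT, evict 3, frames=[2,4] (faults so far: 6)
  step 9: ref 2 -> HIT, frames=[2,4] (faults so far: 6)
  step 10: ref 2 -> HIT, frames=[2,4] (faults so far: 6)
  step 11: ref 1 -> FAULT, evict 4, frames=[2,1] (faults so far: 7)
  step 12: ref 2 -> HIT, frames=[2,1] (faults so far: 7)
  step 13: ref 3 -> FAULT, evict 1, frames=[2,3] (faults so far: 8)
  LRU total faults: 8
--- Optimal ---
  step 0: ref 3 -> FAULT, frames=[3,-] (faults so far: 1)
  step 1: ref 1 -> FAULT, frames=[3,1] (faults so far: 2)
  step 2: ref 1 -> HIT, frames=[3,1] (faults so far: 2)
  step 3: ref 5 -> FAULT, evict 3, frames=[5,1] (faults so far: 3)
  step 4: ref 1 -> HIT, frames=[5,1] (faults so far: 3)
  step 5: ref 2 -> FAULT, evict 5, frames=[2,1] (faults so far: 4)
  step 6: ref 3 -> FAULT, evict 1, frames=[2,3] (faults so far: 5)
  step 7: ref 2 -> HIT, frames=[2,3] (faults so far: 5)
  step 8: ref 4 -> FAULT, evict 3, frames=[2,4] (faults so far: 6)
  step 9: ref 2 -> HIT, frames=[2,4] (faults so far: 6)
  step 10: ref 2 -> HIT, frames=[2,4] (faults so far: 6)
  step 11: ref 1 -> FAULT, evict 4, frames=[2,1] (faults so far: 7)
  step 12: ref 2 -> HIT, frames=[2,1] (faults so far: 7)
  step 13: ref 3 -> FAULT, evict 1, frames=[2,3] (faults so far: 8)
  Optimal total faults: 8

Answer: 9 8 8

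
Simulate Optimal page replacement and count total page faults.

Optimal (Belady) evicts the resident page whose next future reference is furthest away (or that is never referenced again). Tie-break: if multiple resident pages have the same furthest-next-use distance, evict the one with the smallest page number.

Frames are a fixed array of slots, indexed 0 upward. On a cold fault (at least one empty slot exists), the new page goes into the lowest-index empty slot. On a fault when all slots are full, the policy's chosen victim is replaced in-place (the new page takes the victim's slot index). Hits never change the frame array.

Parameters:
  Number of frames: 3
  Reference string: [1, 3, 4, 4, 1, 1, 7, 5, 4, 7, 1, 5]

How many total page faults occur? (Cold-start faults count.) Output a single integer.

Step 0: ref 1 → FAULT, frames=[1,-,-]
Step 1: ref 3 → FAULT, frames=[1,3,-]
Step 2: ref 4 → FAULT, frames=[1,3,4]
Step 3: ref 4 → HIT, frames=[1,3,4]
Step 4: ref 1 → HIT, frames=[1,3,4]
Step 5: ref 1 → HIT, frames=[1,3,4]
Step 6: ref 7 → FAULT (evict 3), frames=[1,7,4]
Step 7: ref 5 → FAULT (evict 1), frames=[5,7,4]
Step 8: ref 4 → HIT, frames=[5,7,4]
Step 9: ref 7 → HIT, frames=[5,7,4]
Step 10: ref 1 → FAULT (evict 4), frames=[5,7,1]
Step 11: ref 5 → HIT, frames=[5,7,1]
Total faults: 6

Answer: 6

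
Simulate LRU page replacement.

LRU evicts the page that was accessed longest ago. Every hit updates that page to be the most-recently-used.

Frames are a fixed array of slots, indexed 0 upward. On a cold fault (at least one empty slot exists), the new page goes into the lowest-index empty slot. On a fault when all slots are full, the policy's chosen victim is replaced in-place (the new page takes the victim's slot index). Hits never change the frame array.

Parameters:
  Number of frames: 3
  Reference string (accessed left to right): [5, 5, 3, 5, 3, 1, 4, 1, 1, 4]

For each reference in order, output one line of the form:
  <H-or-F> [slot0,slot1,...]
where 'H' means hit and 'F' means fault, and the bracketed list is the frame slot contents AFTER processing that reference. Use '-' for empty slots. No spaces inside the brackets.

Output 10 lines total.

F [5,-,-]
H [5,-,-]
F [5,3,-]
H [5,3,-]
H [5,3,-]
F [5,3,1]
F [4,3,1]
H [4,3,1]
H [4,3,1]
H [4,3,1]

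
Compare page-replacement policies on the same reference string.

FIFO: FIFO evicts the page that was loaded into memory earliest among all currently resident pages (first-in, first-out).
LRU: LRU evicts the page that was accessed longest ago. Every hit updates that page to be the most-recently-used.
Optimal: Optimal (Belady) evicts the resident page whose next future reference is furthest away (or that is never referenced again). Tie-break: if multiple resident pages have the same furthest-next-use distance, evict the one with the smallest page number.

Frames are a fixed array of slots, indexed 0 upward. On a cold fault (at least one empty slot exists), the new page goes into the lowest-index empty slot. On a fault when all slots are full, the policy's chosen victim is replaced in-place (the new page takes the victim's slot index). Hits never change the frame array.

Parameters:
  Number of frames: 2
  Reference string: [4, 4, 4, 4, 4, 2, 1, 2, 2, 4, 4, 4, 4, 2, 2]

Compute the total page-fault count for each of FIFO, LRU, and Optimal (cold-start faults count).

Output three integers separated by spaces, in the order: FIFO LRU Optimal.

Answer: 5 4 4

Derivation:
--- FIFO ---
  step 0: ref 4 -> FAULT, frames=[4,-] (faults so far: 1)
  step 1: ref 4 -> HIT, frames=[4,-] (faults so far: 1)
  step 2: ref 4 -> HIT, frames=[4,-] (faults so far: 1)
  step 3: ref 4 -> HIT, frames=[4,-] (faults so far: 1)
  step 4: ref 4 -> HIT, frames=[4,-] (faults so far: 1)
  step 5: ref 2 -> FAULT, frames=[4,2] (faults so far: 2)
  step 6: ref 1 -> FAULT, evict 4, frames=[1,2] (faults so far: 3)
  step 7: ref 2 -> HIT, frames=[1,2] (faults so far: 3)
  step 8: ref 2 -> HIT, frames=[1,2] (faults so far: 3)
  step 9: ref 4 -> FAULT, evict 2, frames=[1,4] (faults so far: 4)
  step 10: ref 4 -> HIT, frames=[1,4] (faults so far: 4)
  step 11: ref 4 -> HIT, frames=[1,4] (faults so far: 4)
  step 12: ref 4 -> HIT, frames=[1,4] (faults so far: 4)
  step 13: ref 2 -> FAULT, evict 1, frames=[2,4] (faults so far: 5)
  step 14: ref 2 -> HIT, frames=[2,4] (faults so far: 5)
  FIFO total faults: 5
--- LRU ---
  step 0: ref 4 -> FAULT, frames=[4,-] (faults so far: 1)
  step 1: ref 4 -> HIT, frames=[4,-] (faults so far: 1)
  step 2: ref 4 -> HIT, frames=[4,-] (faults so far: 1)
  step 3: ref 4 -> HIT, frames=[4,-] (faults so far: 1)
  step 4: ref 4 -> HIT, frames=[4,-] (faults so far: 1)
  step 5: ref 2 -> FAULT, frames=[4,2] (faults so far: 2)
  step 6: ref 1 -> FAULT, evict 4, frames=[1,2] (faults so far: 3)
  step 7: ref 2 -> HIT, frames=[1,2] (faults so far: 3)
  step 8: ref 2 -> HIT, frames=[1,2] (faults so far: 3)
  step 9: ref 4 -> FAULT, evict 1, frames=[4,2] (faults so far: 4)
  step 10: ref 4 -> HIT, frames=[4,2] (faults so far: 4)
  step 11: ref 4 -> HIT, frames=[4,2] (faults so far: 4)
  step 12: ref 4 -> HIT, frames=[4,2] (faults so far: 4)
  step 13: ref 2 -> HIT, frames=[4,2] (faults so far: 4)
  step 14: ref 2 -> HIT, frames=[4,2] (faults so far: 4)
  LRU total faults: 4
--- Optimal ---
  step 0: ref 4 -> FAULT, frames=[4,-] (faults so far: 1)
  step 1: ref 4 -> HIT, frames=[4,-] (faults so far: 1)
  step 2: ref 4 -> HIT, frames=[4,-] (faults so far: 1)
  step 3: ref 4 -> HIT, frames=[4,-] (faults so far: 1)
  step 4: ref 4 -> HIT, frames=[4,-] (faults so far: 1)
  step 5: ref 2 -> FAULT, frames=[4,2] (faults so far: 2)
  step 6: ref 1 -> FAULT, evict 4, frames=[1,2] (faults so far: 3)
  step 7: ref 2 -> HIT, frames=[1,2] (faults so far: 3)
  step 8: ref 2 -> HIT, frames=[1,2] (faults so far: 3)
  step 9: ref 4 -> FAULT, evict 1, frames=[4,2] (faults so far: 4)
  step 10: ref 4 -> HIT, frames=[4,2] (faults so far: 4)
  step 11: ref 4 -> HIT, frames=[4,2] (faults so far: 4)
  step 12: ref 4 -> HIT, frames=[4,2] (faults so far: 4)
  step 13: ref 2 -> HIT, frames=[4,2] (faults so far: 4)
  step 14: ref 2 -> HIT, frames=[4,2] (faults so far: 4)
  Optimal total faults: 4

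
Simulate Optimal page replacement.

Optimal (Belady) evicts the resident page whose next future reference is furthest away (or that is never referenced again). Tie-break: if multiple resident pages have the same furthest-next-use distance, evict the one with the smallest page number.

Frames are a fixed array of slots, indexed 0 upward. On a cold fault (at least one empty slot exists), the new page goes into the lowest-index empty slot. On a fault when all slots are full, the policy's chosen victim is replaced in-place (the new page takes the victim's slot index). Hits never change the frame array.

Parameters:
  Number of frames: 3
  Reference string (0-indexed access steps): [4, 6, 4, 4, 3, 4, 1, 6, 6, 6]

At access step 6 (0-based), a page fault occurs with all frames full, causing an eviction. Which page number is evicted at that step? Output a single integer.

Step 0: ref 4 -> FAULT, frames=[4,-,-]
Step 1: ref 6 -> FAULT, frames=[4,6,-]
Step 2: ref 4 -> HIT, frames=[4,6,-]
Step 3: ref 4 -> HIT, frames=[4,6,-]
Step 4: ref 3 -> FAULT, frames=[4,6,3]
Step 5: ref 4 -> HIT, frames=[4,6,3]
Step 6: ref 1 -> FAULT, evict 3, frames=[4,6,1]
At step 6: evicted page 3

Answer: 3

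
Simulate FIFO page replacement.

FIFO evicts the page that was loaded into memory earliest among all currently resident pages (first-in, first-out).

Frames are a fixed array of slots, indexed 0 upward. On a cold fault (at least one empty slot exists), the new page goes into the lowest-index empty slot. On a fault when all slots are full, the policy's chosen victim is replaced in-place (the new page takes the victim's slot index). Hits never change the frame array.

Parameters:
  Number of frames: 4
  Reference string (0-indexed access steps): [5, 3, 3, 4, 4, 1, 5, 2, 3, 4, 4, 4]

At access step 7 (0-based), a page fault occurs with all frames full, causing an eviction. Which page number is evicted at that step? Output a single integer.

Step 0: ref 5 -> FAULT, frames=[5,-,-,-]
Step 1: ref 3 -> FAULT, frames=[5,3,-,-]
Step 2: ref 3 -> HIT, frames=[5,3,-,-]
Step 3: ref 4 -> FAULT, frames=[5,3,4,-]
Step 4: ref 4 -> HIT, frames=[5,3,4,-]
Step 5: ref 1 -> FAULT, frames=[5,3,4,1]
Step 6: ref 5 -> HIT, frames=[5,3,4,1]
Step 7: ref 2 -> FAULT, evict 5, frames=[2,3,4,1]
At step 7: evicted page 5

Answer: 5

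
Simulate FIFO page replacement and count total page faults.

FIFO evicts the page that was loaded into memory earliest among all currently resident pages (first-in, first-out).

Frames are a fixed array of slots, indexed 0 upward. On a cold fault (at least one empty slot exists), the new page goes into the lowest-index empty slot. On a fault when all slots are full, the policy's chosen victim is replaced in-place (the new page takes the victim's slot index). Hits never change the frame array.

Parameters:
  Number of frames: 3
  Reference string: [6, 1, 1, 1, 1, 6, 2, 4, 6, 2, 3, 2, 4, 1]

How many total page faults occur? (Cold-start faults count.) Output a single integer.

Step 0: ref 6 → FAULT, frames=[6,-,-]
Step 1: ref 1 → FAULT, frames=[6,1,-]
Step 2: ref 1 → HIT, frames=[6,1,-]
Step 3: ref 1 → HIT, frames=[6,1,-]
Step 4: ref 1 → HIT, frames=[6,1,-]
Step 5: ref 6 → HIT, frames=[6,1,-]
Step 6: ref 2 → FAULT, frames=[6,1,2]
Step 7: ref 4 → FAULT (evict 6), frames=[4,1,2]
Step 8: ref 6 → FAULT (evict 1), frames=[4,6,2]
Step 9: ref 2 → HIT, frames=[4,6,2]
Step 10: ref 3 → FAULT (evict 2), frames=[4,6,3]
Step 11: ref 2 → FAULT (evict 4), frames=[2,6,3]
Step 12: ref 4 → FAULT (evict 6), frames=[2,4,3]
Step 13: ref 1 → FAULT (evict 3), frames=[2,4,1]
Total faults: 9

Answer: 9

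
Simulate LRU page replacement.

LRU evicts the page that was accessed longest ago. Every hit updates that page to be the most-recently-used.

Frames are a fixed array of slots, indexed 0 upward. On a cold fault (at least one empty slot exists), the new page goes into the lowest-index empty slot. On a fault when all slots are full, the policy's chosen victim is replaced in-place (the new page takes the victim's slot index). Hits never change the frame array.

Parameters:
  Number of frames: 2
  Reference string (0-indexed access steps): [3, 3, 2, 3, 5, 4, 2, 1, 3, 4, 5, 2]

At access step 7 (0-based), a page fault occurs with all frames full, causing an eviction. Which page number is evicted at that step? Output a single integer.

Step 0: ref 3 -> FAULT, frames=[3,-]
Step 1: ref 3 -> HIT, frames=[3,-]
Step 2: ref 2 -> FAULT, frames=[3,2]
Step 3: ref 3 -> HIT, frames=[3,2]
Step 4: ref 5 -> FAULT, evict 2, frames=[3,5]
Step 5: ref 4 -> FAULT, evict 3, frames=[4,5]
Step 6: ref 2 -> FAULT, evict 5, frames=[4,2]
Step 7: ref 1 -> FAULT, evict 4, frames=[1,2]
At step 7: evicted page 4

Answer: 4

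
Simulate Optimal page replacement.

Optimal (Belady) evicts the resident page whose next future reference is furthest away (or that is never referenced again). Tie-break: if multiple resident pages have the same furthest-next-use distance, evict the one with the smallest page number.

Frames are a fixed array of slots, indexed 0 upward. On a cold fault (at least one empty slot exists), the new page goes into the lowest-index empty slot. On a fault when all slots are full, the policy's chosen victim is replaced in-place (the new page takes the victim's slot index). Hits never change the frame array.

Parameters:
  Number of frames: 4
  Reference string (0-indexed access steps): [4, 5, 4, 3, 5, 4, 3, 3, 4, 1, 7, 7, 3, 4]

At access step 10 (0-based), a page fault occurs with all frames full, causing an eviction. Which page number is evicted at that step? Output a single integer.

Answer: 1

Derivation:
Step 0: ref 4 -> FAULT, frames=[4,-,-,-]
Step 1: ref 5 -> FAULT, frames=[4,5,-,-]
Step 2: ref 4 -> HIT, frames=[4,5,-,-]
Step 3: ref 3 -> FAULT, frames=[4,5,3,-]
Step 4: ref 5 -> HIT, frames=[4,5,3,-]
Step 5: ref 4 -> HIT, frames=[4,5,3,-]
Step 6: ref 3 -> HIT, frames=[4,5,3,-]
Step 7: ref 3 -> HIT, frames=[4,5,3,-]
Step 8: ref 4 -> HIT, frames=[4,5,3,-]
Step 9: ref 1 -> FAULT, frames=[4,5,3,1]
Step 10: ref 7 -> FAULT, evict 1, frames=[4,5,3,7]
At step 10: evicted page 1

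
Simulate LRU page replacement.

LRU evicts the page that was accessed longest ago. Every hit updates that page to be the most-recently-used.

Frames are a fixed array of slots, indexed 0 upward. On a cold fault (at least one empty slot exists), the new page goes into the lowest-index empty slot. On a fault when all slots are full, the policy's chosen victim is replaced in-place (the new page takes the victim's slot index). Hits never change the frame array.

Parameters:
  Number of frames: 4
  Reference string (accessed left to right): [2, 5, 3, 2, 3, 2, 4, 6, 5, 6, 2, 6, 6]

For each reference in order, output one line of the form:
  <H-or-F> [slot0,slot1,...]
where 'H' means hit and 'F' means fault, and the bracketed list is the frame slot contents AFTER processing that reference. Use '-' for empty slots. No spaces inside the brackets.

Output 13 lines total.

F [2,-,-,-]
F [2,5,-,-]
F [2,5,3,-]
H [2,5,3,-]
H [2,5,3,-]
H [2,5,3,-]
F [2,5,3,4]
F [2,6,3,4]
F [2,6,5,4]
H [2,6,5,4]
H [2,6,5,4]
H [2,6,5,4]
H [2,6,5,4]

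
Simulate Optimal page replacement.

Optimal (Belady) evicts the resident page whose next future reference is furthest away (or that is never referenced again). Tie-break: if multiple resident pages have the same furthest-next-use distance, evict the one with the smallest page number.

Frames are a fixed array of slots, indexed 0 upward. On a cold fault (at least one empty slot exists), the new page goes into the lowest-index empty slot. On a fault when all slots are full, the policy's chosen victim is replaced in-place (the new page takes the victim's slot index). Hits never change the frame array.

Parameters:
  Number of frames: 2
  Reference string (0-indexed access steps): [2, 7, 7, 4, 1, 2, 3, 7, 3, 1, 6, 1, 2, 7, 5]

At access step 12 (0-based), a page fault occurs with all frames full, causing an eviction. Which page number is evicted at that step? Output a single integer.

Step 0: ref 2 -> FAULT, frames=[2,-]
Step 1: ref 7 -> FAULT, frames=[2,7]
Step 2: ref 7 -> HIT, frames=[2,7]
Step 3: ref 4 -> FAULT, evict 7, frames=[2,4]
Step 4: ref 1 -> FAULT, evict 4, frames=[2,1]
Step 5: ref 2 -> HIT, frames=[2,1]
Step 6: ref 3 -> FAULT, evict 2, frames=[3,1]
Step 7: ref 7 -> FAULT, evict 1, frames=[3,7]
Step 8: ref 3 -> HIT, frames=[3,7]
Step 9: ref 1 -> FAULT, evict 3, frames=[1,7]
Step 10: ref 6 -> FAULT, evict 7, frames=[1,6]
Step 11: ref 1 -> HIT, frames=[1,6]
Step 12: ref 2 -> FAULT, evict 1, frames=[2,6]
At step 12: evicted page 1

Answer: 1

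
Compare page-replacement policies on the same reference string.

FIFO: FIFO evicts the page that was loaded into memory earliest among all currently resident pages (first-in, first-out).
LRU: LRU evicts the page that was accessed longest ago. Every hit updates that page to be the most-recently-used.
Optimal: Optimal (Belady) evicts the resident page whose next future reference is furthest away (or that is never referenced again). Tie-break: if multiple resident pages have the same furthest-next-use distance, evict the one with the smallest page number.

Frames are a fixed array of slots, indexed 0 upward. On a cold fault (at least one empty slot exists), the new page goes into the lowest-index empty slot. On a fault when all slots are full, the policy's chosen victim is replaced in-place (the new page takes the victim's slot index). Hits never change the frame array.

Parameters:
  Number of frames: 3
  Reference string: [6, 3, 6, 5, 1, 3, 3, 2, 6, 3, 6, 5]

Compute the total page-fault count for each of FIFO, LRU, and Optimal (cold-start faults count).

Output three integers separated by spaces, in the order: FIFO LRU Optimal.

--- FIFO ---
  step 0: ref 6 -> FAULT, frames=[6,-,-] (faults so far: 1)
  step 1: ref 3 -> FAULT, frames=[6,3,-] (faults so far: 2)
  step 2: ref 6 -> HIT, frames=[6,3,-] (faults so far: 2)
  step 3: ref 5 -> FAULT, frames=[6,3,5] (faults so far: 3)
  step 4: ref 1 -> FAULT, evict 6, frames=[1,3,5] (faults so far: 4)
  step 5: ref 3 -> HIT, frames=[1,3,5] (faults so far: 4)
  step 6: ref 3 -> HIT, frames=[1,3,5] (faults so far: 4)
  step 7: ref 2 -> FAULT, evict 3, frames=[1,2,5] (faults so far: 5)
  step 8: ref 6 -> FAULT, evict 5, frames=[1,2,6] (faults so far: 6)
  step 9: ref 3 -> FAULT, evict 1, frames=[3,2,6] (faults so far: 7)
  step 10: ref 6 -> HIT, frames=[3,2,6] (faults so far: 7)
  step 11: ref 5 -> FAULT, evict 2, frames=[3,5,6] (faults so far: 8)
  FIFO total faults: 8
--- LRU ---
  step 0: ref 6 -> FAULT, frames=[6,-,-] (faults so far: 1)
  step 1: ref 3 -> FAULT, frames=[6,3,-] (faults so far: 2)
  step 2: ref 6 -> HIT, frames=[6,3,-] (faults so far: 2)
  step 3: ref 5 -> FAULT, frames=[6,3,5] (faults so far: 3)
  step 4: ref 1 -> FAULT, evict 3, frames=[6,1,5] (faults so far: 4)
  step 5: ref 3 -> FAULT, evict 6, frames=[3,1,5] (faults so far: 5)
  step 6: ref 3 -> HIT, frames=[3,1,5] (faults so far: 5)
  step 7: ref 2 -> FAULT, evict 5, frames=[3,1,2] (faults so far: 6)
  step 8: ref 6 -> FAULT, evict 1, frames=[3,6,2] (faults so far: 7)
  step 9: ref 3 -> HIT, frames=[3,6,2] (faults so far: 7)
  step 10: ref 6 -> HIT, frames=[3,6,2] (faults so far: 7)
  step 11: ref 5 -> FAULT, evict 2, frames=[3,6,5] (faults so far: 8)
  LRU total faults: 8
--- Optimal ---
  step 0: ref 6 -> FAULT, frames=[6,-,-] (faults so far: 1)
  step 1: ref 3 -> FAULT, frames=[6,3,-] (faults so far: 2)
  step 2: ref 6 -> HIT, frames=[6,3,-] (faults so far: 2)
  step 3: ref 5 -> FAULT, frames=[6,3,5] (faults so far: 3)
  step 4: ref 1 -> FAULT, evict 5, frames=[6,3,1] (faults so far: 4)
  step 5: ref 3 -> HIT, frames=[6,3,1] (faults so far: 4)
  step 6: ref 3 -> HIT, frames=[6,3,1] (faults so far: 4)
  step 7: ref 2 -> FAULT, evict 1, frames=[6,3,2] (faults so far: 5)
  step 8: ref 6 -> HIT, frames=[6,3,2] (faults so far: 5)
  step 9: ref 3 -> HIT, frames=[6,3,2] (faults so far: 5)
  step 10: ref 6 -> HIT, frames=[6,3,2] (faults so far: 5)
  step 11: ref 5 -> FAULT, evict 2, frames=[6,3,5] (faults so far: 6)
  Optimal total faults: 6

Answer: 8 8 6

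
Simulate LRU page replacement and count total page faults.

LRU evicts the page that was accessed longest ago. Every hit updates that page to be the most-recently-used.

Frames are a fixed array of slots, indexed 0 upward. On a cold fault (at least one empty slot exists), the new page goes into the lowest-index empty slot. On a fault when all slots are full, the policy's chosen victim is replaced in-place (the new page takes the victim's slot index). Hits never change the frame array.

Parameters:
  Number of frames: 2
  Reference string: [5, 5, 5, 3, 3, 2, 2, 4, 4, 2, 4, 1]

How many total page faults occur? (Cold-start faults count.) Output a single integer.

Step 0: ref 5 → FAULT, frames=[5,-]
Step 1: ref 5 → HIT, frames=[5,-]
Step 2: ref 5 → HIT, frames=[5,-]
Step 3: ref 3 → FAULT, frames=[5,3]
Step 4: ref 3 → HIT, frames=[5,3]
Step 5: ref 2 → FAULT (evict 5), frames=[2,3]
Step 6: ref 2 → HIT, frames=[2,3]
Step 7: ref 4 → FAULT (evict 3), frames=[2,4]
Step 8: ref 4 → HIT, frames=[2,4]
Step 9: ref 2 → HIT, frames=[2,4]
Step 10: ref 4 → HIT, frames=[2,4]
Step 11: ref 1 → FAULT (evict 2), frames=[1,4]
Total faults: 5

Answer: 5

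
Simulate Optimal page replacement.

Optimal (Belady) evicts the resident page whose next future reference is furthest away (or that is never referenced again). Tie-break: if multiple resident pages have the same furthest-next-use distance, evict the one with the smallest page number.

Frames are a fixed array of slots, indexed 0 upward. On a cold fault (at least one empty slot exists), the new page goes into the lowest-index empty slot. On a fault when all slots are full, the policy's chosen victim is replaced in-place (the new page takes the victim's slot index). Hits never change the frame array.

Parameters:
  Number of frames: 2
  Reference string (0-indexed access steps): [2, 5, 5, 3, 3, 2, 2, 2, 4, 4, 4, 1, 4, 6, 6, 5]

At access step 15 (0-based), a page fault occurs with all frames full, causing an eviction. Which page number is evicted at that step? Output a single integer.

Step 0: ref 2 -> FAULT, frames=[2,-]
Step 1: ref 5 -> FAULT, frames=[2,5]
Step 2: ref 5 -> HIT, frames=[2,5]
Step 3: ref 3 -> FAULT, evict 5, frames=[2,3]
Step 4: ref 3 -> HIT, frames=[2,3]
Step 5: ref 2 -> HIT, frames=[2,3]
Step 6: ref 2 -> HIT, frames=[2,3]
Step 7: ref 2 -> HIT, frames=[2,3]
Step 8: ref 4 -> FAULT, evict 2, frames=[4,3]
Step 9: ref 4 -> HIT, frames=[4,3]
Step 10: ref 4 -> HIT, frames=[4,3]
Step 11: ref 1 -> FAULT, evict 3, frames=[4,1]
Step 12: ref 4 -> HIT, frames=[4,1]
Step 13: ref 6 -> FAULT, evict 1, frames=[4,6]
Step 14: ref 6 -> HIT, frames=[4,6]
Step 15: ref 5 -> FAULT, evict 4, frames=[5,6]
At step 15: evicted page 4

Answer: 4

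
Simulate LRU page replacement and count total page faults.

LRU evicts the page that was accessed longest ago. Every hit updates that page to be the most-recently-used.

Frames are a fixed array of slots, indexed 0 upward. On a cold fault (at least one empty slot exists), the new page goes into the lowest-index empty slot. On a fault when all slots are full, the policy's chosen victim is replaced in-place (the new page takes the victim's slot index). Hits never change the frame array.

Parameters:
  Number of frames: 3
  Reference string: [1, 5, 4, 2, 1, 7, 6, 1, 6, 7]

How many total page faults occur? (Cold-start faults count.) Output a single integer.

Step 0: ref 1 → FAULT, frames=[1,-,-]
Step 1: ref 5 → FAULT, frames=[1,5,-]
Step 2: ref 4 → FAULT, frames=[1,5,4]
Step 3: ref 2 → FAULT (evict 1), frames=[2,5,4]
Step 4: ref 1 → FAULT (evict 5), frames=[2,1,4]
Step 5: ref 7 → FAULT (evict 4), frames=[2,1,7]
Step 6: ref 6 → FAULT (evict 2), frames=[6,1,7]
Step 7: ref 1 → HIT, frames=[6,1,7]
Step 8: ref 6 → HIT, frames=[6,1,7]
Step 9: ref 7 → HIT, frames=[6,1,7]
Total faults: 7

Answer: 7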